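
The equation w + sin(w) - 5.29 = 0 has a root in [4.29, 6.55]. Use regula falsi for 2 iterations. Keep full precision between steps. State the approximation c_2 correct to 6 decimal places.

False-position update: c = (a·f(b) − b·f(a))/(f(b) − f(a)); replace the endpoint whose sign matches f(c).
f(4.290000) = -1.912112, f(6.550000) = 1.523660
step 1: c = 5.547759, f(c) = -0.413144 < 0 → new bracket [5.547759, 6.550000]
step 2: c = 5.761549, f(c) = -0.026750 < 0 → new bracket [5.761549, 6.550000]

5.761549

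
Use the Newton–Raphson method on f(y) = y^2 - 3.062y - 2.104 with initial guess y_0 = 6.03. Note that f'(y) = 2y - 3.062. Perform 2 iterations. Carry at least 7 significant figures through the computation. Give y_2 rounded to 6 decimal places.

y_0 = 6.030000: f = 15.793040, f' = 8.998000 → y_1 = 6.030000 - (15.793040)/(8.998000) = 4.274828
y_1 = 4.274828: f = 3.080630, f' = 5.487655 → y_2 = 4.274828 - (3.080630)/(5.487655) = 3.713453

3.713453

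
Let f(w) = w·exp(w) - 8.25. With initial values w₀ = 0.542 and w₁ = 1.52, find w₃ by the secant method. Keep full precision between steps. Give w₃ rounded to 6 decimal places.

f(w_0) = -7.318062, f(w_1) = -1.300218
w_2 = 1.520000 - (-1.300218)·(1.520000 - 0.542000)/(-1.300218 - (-7.318062)) = 1.731307; f(w_2) = 1.528476
w_3 = 1.731307 - (1.528476)·(1.731307 - 1.520000)/(1.528476 - (-1.300218)) = 1.617128; f(w_3) = -0.101942

1.617128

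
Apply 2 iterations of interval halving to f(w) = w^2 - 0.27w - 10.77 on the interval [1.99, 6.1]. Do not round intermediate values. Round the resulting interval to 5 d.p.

f(1.990000) = -7.347200, f(6.100000) = 24.793000 (opposite signs)
step 1: m = 4.045000, f(m) = 4.499875 > 0 → root in [1.990000, 4.045000]
step 2: m = 3.017500, f(m) = -2.479419 < 0 → root in [3.017500, 4.045000]

[3.01750, 4.04500]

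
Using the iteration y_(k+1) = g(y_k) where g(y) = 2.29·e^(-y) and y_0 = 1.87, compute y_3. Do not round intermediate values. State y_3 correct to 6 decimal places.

0.458204

y_1 = g(1.870000) = 0.352943
y_2 = g(0.352943) = 1.608993
y_3 = g(1.608993) = 0.458204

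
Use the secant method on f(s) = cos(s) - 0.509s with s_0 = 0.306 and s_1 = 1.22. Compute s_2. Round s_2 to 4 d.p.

Secant update: s_(k+1) = s_k − f(s_k)·(s_k − s_(k-1))/(f(s_k) − f(s_(k-1))).
f(s_0) = 0.797792, f(s_1) = -0.277334
s_2 = 1.220000 - (-0.277334)·(1.220000 - 0.306000)/(-0.277334 - (0.797792)) = 0.984229; f(s_2) = 0.052533

0.9842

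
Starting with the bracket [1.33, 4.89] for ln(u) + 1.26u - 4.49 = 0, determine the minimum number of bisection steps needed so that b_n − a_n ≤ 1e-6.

22

Initial width b − a = 4.89 − 1.33 = 3.560000.
After n steps the width is (b−a)/2^n; need (b−a)/2^n ≤ 1e-6.
So n ≥ log₂(3.560000/1e-6) = log₂(3560000.0000) ≈ 21.7634.
Hence n = 22.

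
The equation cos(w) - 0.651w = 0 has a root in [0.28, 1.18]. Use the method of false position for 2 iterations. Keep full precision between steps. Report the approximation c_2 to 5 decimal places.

0.92275

f(0.280000) = 0.778775, f(1.180000) = -0.387255
step 1: c = 0.881097, f(c) = 0.062711 > 0 → new bracket [0.881097, 1.180000]
step 2: c = 0.922755, f(c) = 0.002913 > 0 → new bracket [0.922755, 1.180000]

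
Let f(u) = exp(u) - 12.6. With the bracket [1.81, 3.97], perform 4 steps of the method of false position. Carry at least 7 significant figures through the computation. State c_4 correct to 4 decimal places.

2.4570

False-position update: c = (a·f(b) − b·f(a))/(f(b) − f(a)); replace the endpoint whose sign matches f(c).
f(1.810000) = -6.489553, f(3.970000) = 40.384531
step 1: c = 2.109044, f(c) = -4.359637 < 0 → new bracket [2.109044, 3.970000]
step 2: c = 2.290366, f(c) = -2.721446 < 0 → new bracket [2.290366, 3.970000]
step 3: c = 2.396408, f(c) = -1.616349 < 0 → new bracket [2.396408, 3.970000]
step 4: c = 2.456966, f(c) = -0.930652 < 0 → new bracket [2.456966, 3.970000]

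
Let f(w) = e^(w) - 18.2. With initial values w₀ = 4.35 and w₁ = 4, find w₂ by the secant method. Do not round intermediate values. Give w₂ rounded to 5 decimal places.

3.44322

f(w_0) = 59.278463, f(w_1) = 36.398150
w_2 = 4.000000 - (36.398150)·(4.000000 - 4.350000)/(36.398150 - (59.278463)) = 3.443218; f(w_2) = 13.087471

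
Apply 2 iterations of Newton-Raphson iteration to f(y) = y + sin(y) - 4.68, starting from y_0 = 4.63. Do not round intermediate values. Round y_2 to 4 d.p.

f'(y) = 1 + cos(y)
y_0 = 4.630000: f = -1.046608, f' = 0.917704 → y_1 = 4.630000 - (-1.046608)/(0.917704) = 5.770463
y_1 = 5.770463: f = 0.599912, f' = 1.871412 → y_2 = 5.770463 - (0.599912)/(1.871412) = 5.449897

5.4499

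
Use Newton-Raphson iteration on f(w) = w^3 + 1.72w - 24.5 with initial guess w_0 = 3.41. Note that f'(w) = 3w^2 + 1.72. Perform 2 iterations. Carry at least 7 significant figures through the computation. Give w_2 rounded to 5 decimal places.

2.71267

Newton update: w ← w − f(w)/f'(w).
w_0 = 3.410000: f = 21.017021, f' = 36.604300 → w_1 = 3.410000 - (21.017021)/(36.604300) = 2.835832
w_1 = 2.835832: f = 3.183228, f' = 25.845828 → w_2 = 2.835832 - (3.183228)/(25.845828) = 2.712670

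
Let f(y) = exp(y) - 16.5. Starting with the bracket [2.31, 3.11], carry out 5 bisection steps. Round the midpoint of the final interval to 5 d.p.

2.79750

f(2.310000) = -6.425575, f(3.110000) = 5.921044 (opposite signs)
step 1: m = 2.710000, f(m) = -1.470724 < 0 → root in [2.710000, 3.110000]
step 2: m = 2.910000, f(m) = 1.856799 > 0 → root in [2.710000, 2.910000]
step 3: m = 2.810000, f(m) = 0.109918 > 0 → root in [2.710000, 2.810000]
step 4: m = 2.760000, f(m) = -0.700157 < 0 → root in [2.760000, 2.810000]
step 5: m = 2.785000, f(m) = -0.300182 < 0 → root in [2.785000, 2.810000]
Midpoint of [2.785000, 2.810000] = 2.797500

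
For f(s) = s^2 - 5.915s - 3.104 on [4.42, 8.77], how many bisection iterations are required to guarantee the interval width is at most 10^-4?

16

Initial width b − a = 8.77 − 4.42 = 4.350000.
After n steps the width is (b−a)/2^n; need (b−a)/2^n ≤ 10^-4.
So n ≥ log₂(4.350000/10^-4) = log₂(43500.0000) ≈ 15.4087.
Hence n = 16.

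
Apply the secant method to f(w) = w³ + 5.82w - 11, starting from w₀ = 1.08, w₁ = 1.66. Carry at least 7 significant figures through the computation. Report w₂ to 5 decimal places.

1.37950

f(w_0) = -3.454688, f(w_1) = 3.235496
w_2 = 1.660000 - (3.235496)·(1.660000 - 1.080000)/(3.235496 - (-3.454688)) = 1.379501; f(w_2) = -0.346078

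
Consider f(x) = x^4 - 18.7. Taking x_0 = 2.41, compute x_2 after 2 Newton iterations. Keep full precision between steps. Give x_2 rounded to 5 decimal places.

2.08215

f'(x) = 4x^3
x_0 = 2.410000: f = 15.034026, f' = 55.990084 → x_1 = 2.410000 - (15.034026)/(55.990084) = 2.141488
x_1 = 2.141488: f = 2.331117, f' = 39.283190 → x_2 = 2.141488 - (2.331117)/(39.283190) = 2.082146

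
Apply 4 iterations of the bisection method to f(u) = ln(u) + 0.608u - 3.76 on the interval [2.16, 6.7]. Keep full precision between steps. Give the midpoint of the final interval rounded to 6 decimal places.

f(2.160000) = -1.676612, f(6.700000) = 2.215708 (opposite signs)
step 1: m = 4.430000, f(m) = 0.421840 > 0 → root in [2.160000, 4.430000]
step 2: m = 3.295000, f(m) = -0.564234 < 0 → root in [3.295000, 4.430000]
step 3: m = 3.862500, f(m) = -0.060285 < 0 → root in [3.862500, 4.430000]
step 4: m = 4.146250, f(m) = 0.183124 > 0 → root in [3.862500, 4.146250]
Midpoint of [3.862500, 4.146250] = 4.004375

4.004375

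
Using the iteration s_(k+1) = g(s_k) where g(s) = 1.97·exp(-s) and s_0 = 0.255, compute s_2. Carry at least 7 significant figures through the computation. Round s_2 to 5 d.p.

0.42803

s_1 = g(0.255000) = 1.526586
s_2 = g(1.526586) = 0.428034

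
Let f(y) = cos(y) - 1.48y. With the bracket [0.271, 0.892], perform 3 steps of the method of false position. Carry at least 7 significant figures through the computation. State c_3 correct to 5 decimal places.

0.56909

f(0.271000) = 0.562424, f(0.892000) = -0.692303
step 1: c = 0.549359, f(c) = 0.039807 > 0 → new bracket [0.549359, 0.892000]
step 2: c = 0.567990, f(c) = 0.002359 > 0 → new bracket [0.567990, 0.892000]
step 3: c = 0.569090, f(c) = 0.000138 > 0 → new bracket [0.569090, 0.892000]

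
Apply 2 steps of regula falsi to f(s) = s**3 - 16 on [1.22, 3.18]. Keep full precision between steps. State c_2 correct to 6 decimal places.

2.427419

False-position update: c = (a·f(b) − b·f(a))/(f(b) − f(a)); replace the endpoint whose sign matches f(c).
f(1.220000) = -14.184152, f(3.180000) = 16.157432
step 1: c = 2.136265, f(c) = -6.250878 < 0 → new bracket [2.136265, 3.180000]
step 2: c = 2.427419, f(c) = -1.696770 < 0 → new bracket [2.427419, 3.180000]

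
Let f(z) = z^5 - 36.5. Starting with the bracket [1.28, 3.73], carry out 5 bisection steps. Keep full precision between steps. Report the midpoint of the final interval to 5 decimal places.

f(1.280000) = -33.064026, f(3.730000) = 685.511573 (opposite signs)
step 1: m = 2.505000, f(m) = 62.136727 > 0 → root in [1.280000, 2.505000]
step 2: m = 1.892500, f(m) = -12.223871 < 0 → root in [1.892500, 2.505000]
step 3: m = 2.198750, f(m) = 14.890076 > 0 → root in [1.892500, 2.198750]
step 4: m = 2.045625, f(m) = -0.679626 < 0 → root in [2.045625, 2.198750]
step 5: m = 2.122187, f(m) = 6.544608 > 0 → root in [2.045625, 2.122187]
Midpoint of [2.045625, 2.122187] = 2.083906

2.08391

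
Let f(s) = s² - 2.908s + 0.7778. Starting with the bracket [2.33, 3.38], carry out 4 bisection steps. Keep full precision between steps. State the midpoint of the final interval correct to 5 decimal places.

2.62531

f(2.330000) = -0.568940, f(3.380000) = 2.373160 (opposite signs)
step 1: m = 2.855000, f(m) = 0.626485 > 0 → root in [2.330000, 2.855000]
step 2: m = 2.592500, f(m) = -0.040134 < 0 → root in [2.592500, 2.855000]
step 3: m = 2.723750, f(m) = 0.275949 > 0 → root in [2.592500, 2.723750]
step 4: m = 2.658125, f(m) = 0.113601 > 0 → root in [2.592500, 2.658125]
Midpoint of [2.592500, 2.658125] = 2.625313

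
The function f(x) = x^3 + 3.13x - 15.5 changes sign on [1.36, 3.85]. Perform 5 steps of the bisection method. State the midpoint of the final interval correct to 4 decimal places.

2.0992

f(1.360000) = -8.727744, f(3.850000) = 53.617125 (opposite signs)
step 1: m = 2.605000, f(m) = 10.331245 > 0 → root in [1.360000, 2.605000]
step 2: m = 1.982500, f(m) = -1.502943 < 0 → root in [1.982500, 2.605000]
step 3: m = 2.293750, f(m) = 3.747519 > 0 → root in [1.982500, 2.293750]
step 4: m = 2.138125, f(m) = 0.966938 > 0 → root in [1.982500, 2.138125]
step 5: m = 2.060313, f(m) = -0.305427 < 0 → root in [2.060313, 2.138125]
Midpoint of [2.060313, 2.138125] = 2.099219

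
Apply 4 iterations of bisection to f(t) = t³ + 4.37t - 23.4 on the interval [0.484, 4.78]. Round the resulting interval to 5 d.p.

f(0.484000) = -21.171540, f(4.780000) = 106.703952 (opposite signs)
step 1: m = 2.632000, f(m) = 6.334820 > 0 → root in [0.484000, 2.632000]
step 2: m = 1.558000, f(m) = -12.809707 < 0 → root in [1.558000, 2.632000]
step 3: m = 2.095000, f(m) = -5.049843 < 0 → root in [2.095000, 2.632000]
step 4: m = 2.363500, f(m) = 0.131319 > 0 → root in [2.095000, 2.363500]

[2.09500, 2.36350]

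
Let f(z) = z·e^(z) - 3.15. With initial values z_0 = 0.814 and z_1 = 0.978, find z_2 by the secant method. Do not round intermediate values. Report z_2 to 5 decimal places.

f(z_0) = -1.312869, f(z_1) = -0.549368
z_2 = 0.978000 - (-0.549368)·(0.978000 - 0.814000)/(-0.549368 - (-1.312869)) = 1.096004; f(z_2) = 0.129449

1.09600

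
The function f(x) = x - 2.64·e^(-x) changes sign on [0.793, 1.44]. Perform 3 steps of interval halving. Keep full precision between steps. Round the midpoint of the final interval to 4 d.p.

f(0.793000) = -0.401561, f(1.440000) = 0.814511 (opposite signs)
step 1: m = 1.116500, f(m) = 0.252101 > 0 → root in [0.793000, 1.116500]
step 2: m = 0.954750, f(m) = -0.061408 < 0 → root in [0.954750, 1.116500]
step 3: m = 1.035625, f(m) = 0.098413 > 0 → root in [0.954750, 1.035625]
Midpoint of [0.954750, 1.035625] = 0.995188

0.9952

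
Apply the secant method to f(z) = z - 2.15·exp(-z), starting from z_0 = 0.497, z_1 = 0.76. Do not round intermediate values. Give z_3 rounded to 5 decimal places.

0.88588

Secant update: z_(k+1) = z_k − f(z_k)·(z_k − z_(k-1))/(f(z_k) − f(z_(k-1))).
f(z_0) = -0.810959, f(z_1) = -0.245483
z_2 = 0.760000 - (-0.245483)·(0.760000 - 0.497000)/(-0.245483 - (-0.810959)) = 0.874173; f(z_2) = -0.022822
z_3 = 0.874173 - (-0.022822)·(0.874173 - 0.760000)/(-0.022822 - (-0.245483)) = 0.885875; f(z_3) = -0.000684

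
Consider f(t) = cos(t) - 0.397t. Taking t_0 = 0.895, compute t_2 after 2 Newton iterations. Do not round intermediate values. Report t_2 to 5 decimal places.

f'(t) = -sin(t) - 0.397
t_0 = 0.895000: f = 0.270204, f' = -1.177209 → t_1 = 0.895000 - (0.270204)/(-1.177209) = 1.124529
t_1 = 1.124529: f = -0.014837, f' = -1.299064 → t_2 = 1.124529 - (-0.014837)/(-1.299064) = 1.113108

1.11311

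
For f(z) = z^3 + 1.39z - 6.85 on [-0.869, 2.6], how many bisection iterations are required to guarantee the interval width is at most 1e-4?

16

Initial width b − a = 2.6 − -0.869 = 3.469000.
After n steps the width is (b−a)/2^n; need (b−a)/2^n ≤ 1e-4.
So n ≥ log₂(3.469000/1e-4) = log₂(34690.0000) ≈ 15.0822.
Hence n = 16.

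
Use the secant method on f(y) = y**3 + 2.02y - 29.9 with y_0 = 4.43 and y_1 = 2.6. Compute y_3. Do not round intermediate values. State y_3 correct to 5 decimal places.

2.89823

f(y_0) = 65.986907, f(y_1) = -7.072000
y_2 = 2.600000 - (-7.072000)·(2.600000 - 4.430000)/(-7.072000 - (65.986907)) = 2.777141; f(y_2) = -2.871430
y_3 = 2.777141 - (-2.871430)·(2.777141 - 2.600000)/(-2.871430 - (-7.072000)) = 2.898232; f(y_3) = 0.298849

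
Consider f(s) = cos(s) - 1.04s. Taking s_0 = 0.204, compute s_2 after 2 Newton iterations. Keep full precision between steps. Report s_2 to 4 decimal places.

Newton update: s ← s − f(s)/f'(s).
f'(s) = -sin(s) - 1.04
s_0 = 0.204000: f = 0.767104, f' = -1.242588 → s_1 = 0.204000 - (0.767104)/(-1.242588) = 0.821344
s_1 = 0.821344: f = -0.172960, f' = -1.772062 → s_2 = 0.821344 - (-0.172960)/(-1.772062) = 0.723740

0.7237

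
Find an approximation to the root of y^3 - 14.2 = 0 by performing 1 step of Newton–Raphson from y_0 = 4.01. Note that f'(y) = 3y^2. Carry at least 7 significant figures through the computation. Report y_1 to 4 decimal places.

2.9677

y_0 = 4.010000: f = 50.281201, f' = 48.240300 → y_1 = 4.010000 - (50.281201)/(48.240300) = 2.967693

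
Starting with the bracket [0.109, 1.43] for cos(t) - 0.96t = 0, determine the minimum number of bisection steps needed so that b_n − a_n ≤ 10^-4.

14

Initial width b − a = 1.43 − 0.109 = 1.321000.
After n steps the width is (b−a)/2^n; need (b−a)/2^n ≤ 10^-4.
So n ≥ log₂(1.321000/10^-4) = log₂(13210.0000) ≈ 13.6893.
Hence n = 14.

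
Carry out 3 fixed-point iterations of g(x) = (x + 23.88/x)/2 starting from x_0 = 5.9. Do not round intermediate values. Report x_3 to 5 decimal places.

4.88672

x_1 = g(5.900000) = 4.973729
x_2 = g(4.973729) = 4.887478
x_3 = g(4.887478) = 4.886717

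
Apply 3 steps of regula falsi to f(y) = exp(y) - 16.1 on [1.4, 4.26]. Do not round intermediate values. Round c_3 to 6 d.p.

2.470901

f(1.400000) = -12.044800, f(4.260000) = 54.709983
step 1: c = 1.916040, f(c) = -9.306000 < 0 → new bracket [1.916040, 4.260000]
step 2: c = 2.256781, f(c) = -6.547707 < 0 → new bracket [2.256781, 4.260000]
step 3: c = 2.470901, f(c) = -4.266895 < 0 → new bracket [2.470901, 4.260000]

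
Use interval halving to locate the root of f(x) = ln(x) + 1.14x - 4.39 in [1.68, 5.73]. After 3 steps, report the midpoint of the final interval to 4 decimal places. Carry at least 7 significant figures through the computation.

2.9456

f(1.680000) = -1.956006, f(5.730000) = 3.887916 (opposite signs)
step 1: m = 3.705000, f(m) = 1.143383 > 0 → root in [1.680000, 3.705000]
step 2: m = 2.692500, f(m) = -0.330080 < 0 → root in [2.692500, 3.705000]
step 3: m = 3.198750, f(m) = 0.419335 > 0 → root in [2.692500, 3.198750]
Midpoint of [2.692500, 3.198750] = 2.945625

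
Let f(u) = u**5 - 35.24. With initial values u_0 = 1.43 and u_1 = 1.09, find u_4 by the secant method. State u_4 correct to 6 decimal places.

1.341019

f(u_0) = -29.260289, f(u_1) = -33.701376
u_2 = 1.090000 - (-33.701376)·(1.090000 - 1.430000)/(-33.701376 - (-29.260289)) = 3.670104; f(u_2) = 630.634033
u_3 = 3.670104 - (630.634033)·(3.670104 - 1.090000)/(630.634033 - (-33.701376)) = 1.220887; f(u_3) = -32.527449
u_4 = 1.220887 - (-32.527449)·(1.220887 - 3.670104)/(-32.527449 - (630.634033)) = 1.341019; f(u_4) = -30.903146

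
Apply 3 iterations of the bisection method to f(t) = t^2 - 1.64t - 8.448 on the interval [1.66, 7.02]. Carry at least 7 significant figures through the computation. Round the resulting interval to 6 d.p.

[3.670000, 4.340000]

f(1.660000) = -8.414800, f(7.020000) = 29.319600 (opposite signs)
step 1: m = 4.340000, f(m) = 3.270000 > 0 → root in [1.660000, 4.340000]
step 2: m = 3.000000, f(m) = -4.368000 < 0 → root in [3.000000, 4.340000]
step 3: m = 3.670000, f(m) = -0.997900 < 0 → root in [3.670000, 4.340000]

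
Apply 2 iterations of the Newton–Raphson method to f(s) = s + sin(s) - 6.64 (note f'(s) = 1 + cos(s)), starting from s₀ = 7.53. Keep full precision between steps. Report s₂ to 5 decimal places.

s_0 = 7.530000: f = 1.837975, f' = 1.318344 → s_1 = 7.530000 - (1.837975)/(1.318344) = 6.135845
s_1 = 6.135845: f = -0.650963, f' = 1.989165 → s_2 = 6.135845 - (-0.650963)/(1.989165) = 6.463099

6.46310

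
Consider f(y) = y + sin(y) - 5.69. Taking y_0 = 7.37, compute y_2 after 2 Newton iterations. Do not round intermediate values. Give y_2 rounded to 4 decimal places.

6.0035

f'(y) = 1 + cos(y)
y_0 = 7.370000: f = 2.565149, f' = 1.465307 → y_1 = 7.370000 - (2.565149)/(1.465307) = 5.619412
y_1 = 5.619412: f = -0.686681, f' = 1.787673 → y_2 = 5.619412 - (-0.686681)/(1.787673) = 6.003532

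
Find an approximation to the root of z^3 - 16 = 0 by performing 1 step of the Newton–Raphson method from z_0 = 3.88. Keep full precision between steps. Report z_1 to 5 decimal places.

f'(z) = 3z^2
z_0 = 3.880000: f = 42.411072, f' = 45.163200 → z_1 = 3.880000 - (42.411072)/(45.163200) = 2.940937

2.94094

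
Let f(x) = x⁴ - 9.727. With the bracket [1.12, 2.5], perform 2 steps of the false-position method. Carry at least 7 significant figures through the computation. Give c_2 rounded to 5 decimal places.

f(1.120000) = -8.153481, f(2.500000) = 29.335500
step 1: c = 1.420136, f(c) = -5.659570 < 0 → new bracket [1.420136, 2.500000]
step 2: c = 1.594777, f(c) = -3.258555 < 0 → new bracket [1.594777, 2.500000]

1.59478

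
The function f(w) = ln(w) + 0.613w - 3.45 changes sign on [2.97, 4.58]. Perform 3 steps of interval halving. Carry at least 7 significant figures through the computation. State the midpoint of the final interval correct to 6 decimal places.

3.473125

f(2.970000) = -0.540828, f(4.580000) = 0.879239 (opposite signs)
step 1: m = 3.775000, f(m) = 0.192475 > 0 → root in [2.970000, 3.775000]
step 2: m = 3.372500, f(m) = -0.167003 < 0 → root in [3.372500, 3.775000]
step 3: m = 3.573750, f(m) = 0.014324 > 0 → root in [3.372500, 3.573750]
Midpoint of [3.372500, 3.573750] = 3.473125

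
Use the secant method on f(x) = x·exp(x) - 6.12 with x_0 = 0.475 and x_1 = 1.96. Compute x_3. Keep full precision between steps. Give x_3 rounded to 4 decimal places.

f(x_0) = -5.356193, f(x_1) = 7.794681
x_2 = 1.960000 - (7.794681)·(1.960000 - 0.475000)/(7.794681 - (-5.356193)) = 1.079823; f(x_2) = -2.940832
x_3 = 1.079823 - (-2.940832)·(1.079823 - 1.960000)/(-2.940832 - (7.794681)) = 1.320934; f(x_3) = -1.170567

1.3209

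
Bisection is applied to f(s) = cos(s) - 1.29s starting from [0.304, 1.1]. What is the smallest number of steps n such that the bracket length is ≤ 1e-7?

23

Initial width b − a = 1.1 − 0.304 = 0.796000.
After n steps the width is (b−a)/2^n; need (b−a)/2^n ≤ 1e-7.
So n ≥ log₂(0.796000/1e-7) = log₂(7960000.0000) ≈ 22.9243.
Hence n = 23.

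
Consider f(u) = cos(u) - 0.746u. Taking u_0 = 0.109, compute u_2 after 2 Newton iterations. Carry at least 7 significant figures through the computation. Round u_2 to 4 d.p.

0.8809

f'(u) = -sin(u) - 0.746
u_0 = 0.109000: f = 0.912751, f' = -0.854784 → u_1 = 0.109000 - (0.912751)/(-0.854784) = 1.176815
u_1 = 1.176815: f = -0.494036, f' = -1.669388 → u_2 = 1.176815 - (-0.494036)/(-1.669388) = 0.880876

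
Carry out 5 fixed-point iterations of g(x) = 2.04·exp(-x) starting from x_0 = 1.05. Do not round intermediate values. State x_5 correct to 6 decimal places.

x_1 = g(1.050000) = 0.713873
x_2 = g(0.713873) = 0.999077
x_3 = g(0.999077) = 0.751167
x_4 = g(0.751167) = 0.962504
x_5 = g(0.962504) = 0.779148

0.779148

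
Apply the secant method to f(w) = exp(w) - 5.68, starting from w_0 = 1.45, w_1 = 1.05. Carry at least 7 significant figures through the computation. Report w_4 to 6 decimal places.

1.734458

f(w_0) = -1.416885, f(w_1) = -2.822349
w_2 = 1.050000 - (-2.822349)·(1.050000 - 1.450000)/(-2.822349 - (-1.416885)) = 1.853251; f(w_2) = 0.700527
w_3 = 1.853251 - (0.700527)·(1.853251 - 1.050000)/(0.700527 - (-2.822349)) = 1.693524; f(w_3) = -0.241390
w_4 = 1.693524 - (-0.241390)·(1.693524 - 1.853251)/(-0.241390 - (0.700527)) = 1.734458; f(w_4) = -0.014146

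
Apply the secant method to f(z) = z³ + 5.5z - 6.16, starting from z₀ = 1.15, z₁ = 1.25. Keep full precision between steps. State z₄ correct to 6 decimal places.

f(z_0) = 1.685875, f(z_1) = 2.668125
z_2 = 1.250000 - (2.668125)·(1.250000 - 1.150000)/(2.668125 - (1.685875)) = 0.978366; f(z_2) = 0.157505
z_3 = 0.978366 - (0.157505)·(0.978366 - 1.250000)/(0.157505 - (2.668125)) = 0.961325; f(z_3) = 0.015691
z_4 = 0.961325 - (0.015691)·(0.961325 - 0.978366)/(0.015691 - (0.157505)) = 0.959439; f(z_4) = 0.000103

0.959439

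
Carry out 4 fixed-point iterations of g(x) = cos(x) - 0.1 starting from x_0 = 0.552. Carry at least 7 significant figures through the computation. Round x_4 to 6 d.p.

x_1 = g(0.552000) = 0.751477
x_2 = g(0.751477) = 0.630681
x_3 = g(0.630681) = 0.707626
x_4 = g(0.707626) = 0.659907

0.659907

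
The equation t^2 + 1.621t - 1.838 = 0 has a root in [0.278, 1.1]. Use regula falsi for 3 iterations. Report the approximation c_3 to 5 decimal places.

0.76853

f(0.278000) = -1.310078, f(1.100000) = 1.155100
step 1: c = 0.714838, f(c) = -0.168253 < 0 → new bracket [0.714838, 1.100000]
step 2: c = 0.763808, f(c) = -0.016463 < 0 → new bracket [0.763808, 1.100000]
step 3: c = 0.768533, f(c) = -0.001566 < 0 → new bracket [0.768533, 1.100000]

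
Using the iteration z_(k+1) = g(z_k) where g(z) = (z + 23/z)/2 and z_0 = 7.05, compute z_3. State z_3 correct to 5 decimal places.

z_1 = g(7.050000) = 5.156206
z_2 = g(5.156206) = 4.808425
z_3 = g(4.808425) = 4.795848

4.79585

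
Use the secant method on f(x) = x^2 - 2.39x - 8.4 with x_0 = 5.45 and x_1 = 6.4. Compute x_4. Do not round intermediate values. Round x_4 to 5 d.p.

Secant update: x_(k+1) = x_k − f(x_k)·(x_k − x_(k-1))/(f(x_k) − f(x_(k-1))).
f(x_0) = 8.277000, f(x_1) = 17.264000
x_2 = 6.400000 - (17.264000)·(6.400000 - 5.450000)/(17.264000 - (8.277000)) = 4.575053; f(x_2) = 1.596732
x_3 = 4.575053 - (1.596732)·(4.575053 - 6.400000)/(1.596732 - (17.264000)) = 4.389063; f(x_3) = 0.374014
x_4 = 4.389063 - (0.374014)·(4.389063 - 4.575053)/(0.374014 - (1.596732)) = 4.332171; f(x_4) = 0.013818

4.33217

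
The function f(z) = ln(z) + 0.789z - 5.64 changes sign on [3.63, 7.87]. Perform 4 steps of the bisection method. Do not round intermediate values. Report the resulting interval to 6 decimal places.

f(3.630000) = -1.486697, f(7.870000) = 2.632488 (opposite signs)
step 1: m = 5.750000, f(m) = 0.645950 > 0 → root in [3.630000, 5.750000]
step 2: m = 4.690000, f(m) = -0.394157 < 0 → root in [4.690000, 5.750000]
step 3: m = 5.220000, f(m) = 0.131077 > 0 → root in [4.690000, 5.220000]
step 4: m = 4.955000, f(m) = -0.130108 < 0 → root in [4.955000, 5.220000]

[4.955000, 5.220000]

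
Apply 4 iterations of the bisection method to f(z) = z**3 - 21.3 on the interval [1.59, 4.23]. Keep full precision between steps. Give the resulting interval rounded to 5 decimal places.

f(1.590000) = -17.280321, f(4.230000) = 54.386967 (opposite signs)
step 1: m = 2.910000, f(m) = 3.342171 > 0 → root in [1.590000, 2.910000]
step 2: m = 2.250000, f(m) = -9.909375 < 0 → root in [2.250000, 2.910000]
step 3: m = 2.580000, f(m) = -4.126488 < 0 → root in [2.580000, 2.910000]
step 4: m = 2.745000, f(m) = -0.616356 < 0 → root in [2.745000, 2.910000]

[2.74500, 2.91000]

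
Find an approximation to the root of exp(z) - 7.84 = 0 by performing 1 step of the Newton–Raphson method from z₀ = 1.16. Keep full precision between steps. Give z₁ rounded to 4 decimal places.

2.6177

f'(z) = exp(z)
z_0 = 1.160000: f = -4.650067, f' = 3.189933 → z_1 = 1.160000 - (-4.650067)/(3.189933) = 2.617732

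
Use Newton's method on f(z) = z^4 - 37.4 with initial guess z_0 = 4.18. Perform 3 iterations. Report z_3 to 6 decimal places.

Newton update: z ← z − f(z)/f'(z).
f'(z) = 4z^3
z_0 = 4.180000: f = 267.884762, f' = 292.138528 → z_1 = 4.180000 - (267.884762)/(292.138528) = 3.263021
z_1 = 3.263021: f = 75.965190, f' = 138.969591 → z_2 = 3.263021 - (75.965190)/(138.969591) = 2.716390
z_2 = 2.716390: f = 17.046292, f' = 80.174493 → z_3 = 2.716390 - (17.046292)/(80.174493) = 2.503775

2.503775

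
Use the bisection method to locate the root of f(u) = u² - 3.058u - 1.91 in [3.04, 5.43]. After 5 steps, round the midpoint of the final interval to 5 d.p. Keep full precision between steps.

3.60016

f(3.040000) = -1.964720, f(5.430000) = 10.969960 (opposite signs)
step 1: m = 4.235000, f(m) = 3.074595 > 0 → root in [3.040000, 4.235000]
step 2: m = 3.637500, f(m) = 0.197931 > 0 → root in [3.040000, 3.637500]
step 3: m = 3.338750, f(m) = -0.972646 < 0 → root in [3.338750, 3.637500]
step 4: m = 3.488125, f(m) = -0.409670 < 0 → root in [3.488125, 3.637500]
step 5: m = 3.562812, f(m) = -0.111448 < 0 → root in [3.562812, 3.637500]
Midpoint of [3.562812, 3.637500] = 3.600156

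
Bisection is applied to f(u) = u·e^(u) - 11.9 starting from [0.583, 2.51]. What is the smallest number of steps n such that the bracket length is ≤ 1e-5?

18

Initial width b − a = 2.51 − 0.583 = 1.927000.
After n steps the width is (b−a)/2^n; need (b−a)/2^n ≤ 1e-5.
So n ≥ log₂(1.927000/1e-5) = log₂(192700.0000) ≈ 17.5560.
Hence n = 18.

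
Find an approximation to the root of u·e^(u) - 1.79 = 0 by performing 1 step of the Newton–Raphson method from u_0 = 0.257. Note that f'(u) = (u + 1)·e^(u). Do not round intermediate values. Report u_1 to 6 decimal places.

u_0 = 0.257000: f = -1.457687, f' = 1.625358 → u_1 = 0.257000 - (-1.457687)/(1.625358) = 1.153841

1.153841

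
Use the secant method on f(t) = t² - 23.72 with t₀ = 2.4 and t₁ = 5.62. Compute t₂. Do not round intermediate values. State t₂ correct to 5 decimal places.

f(t_0) = -17.960000, f(t_1) = 7.864400
t_2 = 5.620000 - (7.864400)·(5.620000 - 2.400000)/(7.864400 - (-17.960000)) = 4.639401; f(t_2) = -2.195954

4.63940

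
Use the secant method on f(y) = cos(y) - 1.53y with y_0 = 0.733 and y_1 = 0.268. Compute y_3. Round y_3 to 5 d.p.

0.55610

f(y_0) = -0.378320, f(y_1) = 0.554262
y_2 = 0.268000 - (0.554262)·(0.268000 - 0.733000)/(0.554262 - (-0.378320)) = 0.544364; f(y_2) = 0.022580
y_3 = 0.544364 - (0.022580)·(0.544364 - 0.268000)/(0.022580 - (0.554262)) = 0.556101; f(y_3) = -0.001514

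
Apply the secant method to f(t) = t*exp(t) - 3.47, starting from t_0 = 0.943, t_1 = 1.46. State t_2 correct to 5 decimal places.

Secant update: t_(k+1) = t_k − f(t_k)·(t_k − t_(k-1))/(f(t_k) − f(t_(k-1))).
f(t_0) = -1.048684, f(t_1) = 2.816701
t_2 = 1.460000 - (2.816701)·(1.460000 - 0.943000)/(2.816701 - (-1.048684)) = 1.083263; f(t_2) = -0.269713

1.08326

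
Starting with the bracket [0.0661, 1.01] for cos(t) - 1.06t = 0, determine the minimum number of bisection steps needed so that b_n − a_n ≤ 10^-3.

10

Initial width b − a = 1.01 − 0.0661 = 0.943900.
After n steps the width is (b−a)/2^n; need (b−a)/2^n ≤ 10^-3.
So n ≥ log₂(0.943900/10^-3) = log₂(943.9000) ≈ 9.8825.
Hence n = 10.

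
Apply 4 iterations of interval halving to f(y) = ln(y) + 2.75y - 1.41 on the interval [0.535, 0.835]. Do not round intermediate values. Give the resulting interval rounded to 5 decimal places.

[0.64750, 0.66625]

f(0.535000) = -0.564239, f(0.835000) = 0.705926 (opposite signs)
step 1: m = 0.685000, f(m) = 0.095414 > 0 → root in [0.535000, 0.685000]
step 2: m = 0.610000, f(m) = -0.226796 < 0 → root in [0.610000, 0.685000]
step 3: m = 0.647500, f(m) = -0.064011 < 0 → root in [0.647500, 0.685000]
step 4: m = 0.666250, f(m) = 0.016097 > 0 → root in [0.647500, 0.666250]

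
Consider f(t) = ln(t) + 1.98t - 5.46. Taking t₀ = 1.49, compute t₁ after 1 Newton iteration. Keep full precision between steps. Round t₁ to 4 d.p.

2.2863

f'(t) = 1/t + 1.98
t_0 = 1.490000: f = -2.111024, f' = 2.651141 → t_1 = 1.490000 - (-2.111024)/(2.651141) = 2.286270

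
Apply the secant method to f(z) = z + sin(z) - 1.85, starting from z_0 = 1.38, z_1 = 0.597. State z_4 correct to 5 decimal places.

f(z_0) = 0.511854, f(z_1) = -0.690836
z_2 = 0.597000 - (-0.690836)·(0.597000 - 1.380000)/(-0.690836 - (0.511854)) = 1.046762; f(z_2) = 0.062570
z_3 = 1.046762 - (0.062570)·(1.046762 - 0.597000)/(0.062570 - (-0.690836)) = 1.009410; f(z_3) = 0.005928
z_4 = 1.009410 - (0.005928)·(1.009410 - 1.046762)/(0.005928 - (0.062570)) = 1.005501; f(z_4) = -0.000069

1.00550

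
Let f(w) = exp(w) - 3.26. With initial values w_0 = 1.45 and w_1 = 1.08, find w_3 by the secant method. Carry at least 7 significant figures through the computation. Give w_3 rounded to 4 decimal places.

1.1824

f(w_0) = 1.003115, f(w_1) = -0.315320
w_2 = 1.080000 - (-0.315320)·(1.080000 - 1.450000)/(-0.315320 - (1.003115)) = 1.168490; f(w_2) = -0.042868
w_3 = 1.168490 - (-0.042868)·(1.168490 - 1.080000)/(-0.042868 - (-0.315320)) = 1.182413; f(w_3) = 0.002238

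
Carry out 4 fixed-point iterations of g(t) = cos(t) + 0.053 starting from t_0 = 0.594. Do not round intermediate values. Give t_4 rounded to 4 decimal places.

0.7316

t_1 = g(0.594000) = 0.881709
t_2 = g(0.881709) = 0.688833
t_3 = g(0.688833) = 0.824988
t_4 = g(0.824988) = 0.731566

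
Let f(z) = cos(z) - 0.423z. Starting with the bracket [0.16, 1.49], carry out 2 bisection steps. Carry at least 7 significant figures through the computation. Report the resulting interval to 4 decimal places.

[0.8250, 1.1575]

f(0.160000) = 0.919547, f(1.490000) = -0.549562 (opposite signs)
step 1: m = 0.825000, f(m) = 0.329582 > 0 → root in [0.825000, 1.490000]
step 2: m = 1.157500, f(m) = -0.087992 < 0 → root in [0.825000, 1.157500]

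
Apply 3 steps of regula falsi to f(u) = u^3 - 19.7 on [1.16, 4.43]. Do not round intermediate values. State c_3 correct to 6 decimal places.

f(1.160000) = -18.139104, f(4.430000) = 67.238307
step 1: c = 1.854737, f(c) = -13.319610 < 0 → new bracket [1.854737, 4.430000]
step 2: c = 2.280536, f(c) = -7.839280 < 0 → new bracket [2.280536, 4.430000]
step 3: c = 2.504974, f(c) = -3.981547 < 0 → new bracket [2.504974, 4.430000]

2.504974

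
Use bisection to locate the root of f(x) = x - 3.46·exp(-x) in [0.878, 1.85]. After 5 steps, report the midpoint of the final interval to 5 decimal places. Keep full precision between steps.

1.13619

f(0.878000) = -0.560022, f(1.850000) = 1.305959 (opposite signs)
step 1: m = 1.364000, f(m) = 0.479499 > 0 → root in [0.878000, 1.364000]
step 2: m = 1.121000, f(m) = -0.006800 < 0 → root in [1.121000, 1.364000]
step 3: m = 1.242500, f(m) = 0.243731 > 0 → root in [1.121000, 1.242500]
step 4: m = 1.181750, f(m) = 0.120425 > 0 → root in [1.121000, 1.181750]
step 5: m = 1.151375, f(m) = 0.057317 > 0 → root in [1.121000, 1.151375]
Midpoint of [1.121000, 1.151375] = 1.136188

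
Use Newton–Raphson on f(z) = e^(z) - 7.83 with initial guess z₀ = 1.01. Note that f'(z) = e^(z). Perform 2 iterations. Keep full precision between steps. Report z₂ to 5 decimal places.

2.30943

z_0 = 1.010000: f = -5.084399, f' = 2.745601 → z_1 = 1.010000 - (-5.084399)/(2.745601) = 2.861835
z_1 = 2.861835: f = 9.663591, f' = 17.493591 → z_2 = 2.861835 - (9.663591)/(17.493591) = 2.309427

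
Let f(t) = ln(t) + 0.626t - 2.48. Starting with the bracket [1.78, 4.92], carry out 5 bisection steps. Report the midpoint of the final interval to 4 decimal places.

2.5159

f(1.780000) = -0.789107, f(4.920000) = 2.193229 (opposite signs)
step 1: m = 3.350000, f(m) = 0.826060 > 0 → root in [1.780000, 3.350000]
step 2: m = 2.565000, f(m) = 0.067648 > 0 → root in [1.780000, 2.565000]
step 3: m = 2.172500, f(m) = -0.344136 < 0 → root in [2.172500, 2.565000]
step 4: m = 2.368750, f(m) = -0.134800 < 0 → root in [2.368750, 2.565000]
step 5: m = 2.466875, f(m) = -0.032784 < 0 → root in [2.466875, 2.565000]
Midpoint of [2.466875, 2.565000] = 2.515937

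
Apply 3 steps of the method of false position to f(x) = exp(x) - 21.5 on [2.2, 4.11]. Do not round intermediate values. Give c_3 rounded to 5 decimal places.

False-position update: c = (a·f(b) − b·f(a))/(f(b) − f(a)); replace the endpoint whose sign matches f(c).
f(2.200000) = -12.474987, f(4.110000) = 39.446718
step 1: c = 2.658907, f(c) = -7.219331 < 0 → new bracket [2.658907, 4.110000]
step 2: c = 2.883394, f(c) = -3.625165 < 0 → new bracket [2.883394, 4.110000]
step 3: c = 2.986632, f(c) = -1.681185 < 0 → new bracket [2.986632, 4.110000]

2.98663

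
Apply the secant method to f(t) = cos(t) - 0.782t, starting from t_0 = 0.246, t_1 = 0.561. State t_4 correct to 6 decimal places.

0.846865

f(t_0) = 0.777522, f(t_1) = 0.408022
t_2 = 0.561000 - (0.408022)·(0.561000 - 0.246000)/(0.408022 - (0.777522)) = 0.908839; f(t_2) = -0.096050
t_3 = 0.908839 - (-0.096050)·(0.908839 - 0.561000)/(-0.096050 - (0.408022)) = 0.842559; f(t_3) = 0.006674
t_4 = 0.842559 - (0.006674)·(0.842559 - 0.908839)/(0.006674 - (-0.096050)) = 0.846865; f(t_4) = 0.000086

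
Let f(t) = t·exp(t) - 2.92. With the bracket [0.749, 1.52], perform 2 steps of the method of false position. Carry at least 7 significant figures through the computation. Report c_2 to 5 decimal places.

1.00588

False-position update: c = (a·f(b) − b·f(a))/(f(b) − f(a)); replace the endpoint whose sign matches f(c).
f(0.749000) = -1.335952, f(1.520000) = 4.029782
step 1: c = 0.940962, f(c) = -0.508835 < 0 → new bracket [0.940962, 1.520000]
step 2: c = 1.005880, f(c) = -0.169612 < 0 → new bracket [1.005880, 1.520000]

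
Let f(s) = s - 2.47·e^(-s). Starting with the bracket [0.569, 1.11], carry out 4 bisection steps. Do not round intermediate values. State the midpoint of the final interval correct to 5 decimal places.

f(0.569000) = -0.829245, f(1.110000) = 0.295989 (opposite signs)
step 1: m = 0.839500, f(m) = -0.227358 < 0 → root in [0.839500, 1.110000]
step 2: m = 0.974750, f(m) = 0.042852 > 0 → root in [0.839500, 0.974750]
step 3: m = 0.907125, f(m) = -0.089972 < 0 → root in [0.907125, 0.974750]
step 4: m = 0.940937, f(m) = -0.023009 < 0 → root in [0.940937, 0.974750]
Midpoint of [0.940937, 0.974750] = 0.957844

0.95784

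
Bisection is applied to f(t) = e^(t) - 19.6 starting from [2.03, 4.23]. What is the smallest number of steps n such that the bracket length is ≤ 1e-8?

28

Initial width b − a = 4.23 − 2.03 = 2.200000.
After n steps the width is (b−a)/2^n; need (b−a)/2^n ≤ 1e-8.
So n ≥ log₂(2.200000/1e-8) = log₂(220000000.0000) ≈ 27.7129.
Hence n = 28.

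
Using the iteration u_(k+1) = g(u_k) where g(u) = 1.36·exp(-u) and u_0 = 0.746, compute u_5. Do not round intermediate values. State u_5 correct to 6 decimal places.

0.676353

u_1 = g(0.746000) = 0.644993
u_2 = g(0.644993) = 0.713546
u_3 = g(0.713546) = 0.666269
u_4 = g(0.666269) = 0.698525
u_5 = g(0.698525) = 0.676353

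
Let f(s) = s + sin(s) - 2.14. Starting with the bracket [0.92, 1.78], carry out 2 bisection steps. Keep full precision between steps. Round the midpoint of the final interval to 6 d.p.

f(0.920000) = -0.424398, f(1.780000) = 0.618197 (opposite signs)
step 1: m = 1.350000, f(m) = 0.185723 > 0 → root in [0.920000, 1.350000]
step 2: m = 1.135000, f(m) = -0.098466 < 0 → root in [1.135000, 1.350000]
Midpoint of [1.135000, 1.350000] = 1.242500

1.242500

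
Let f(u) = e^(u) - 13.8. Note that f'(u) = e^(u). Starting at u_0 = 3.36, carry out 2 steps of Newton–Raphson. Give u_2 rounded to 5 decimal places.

2.64615

u_0 = 3.360000: f = 14.989191, f' = 28.789191 → u_1 = 3.360000 - (14.989191)/(28.789191) = 2.839347
u_1 = 2.839347: f = 3.304585, f' = 17.104585 → u_2 = 2.839347 - (3.304585)/(17.104585) = 2.646148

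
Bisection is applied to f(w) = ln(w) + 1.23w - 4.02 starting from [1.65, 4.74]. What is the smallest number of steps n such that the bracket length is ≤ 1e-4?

Initial width b − a = 4.74 − 1.65 = 3.090000.
After n steps the width is (b−a)/2^n; need (b−a)/2^n ≤ 1e-4.
So n ≥ log₂(3.090000/1e-4) = log₂(30900.0000) ≈ 14.9153.
Hence n = 15.

15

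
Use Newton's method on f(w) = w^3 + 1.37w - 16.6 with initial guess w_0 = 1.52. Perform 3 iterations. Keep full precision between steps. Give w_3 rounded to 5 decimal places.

f'(w) = 3w^2 + 1.37
w_0 = 1.520000: f = -11.005792, f' = 8.301200 → w_1 = 1.520000 - (-11.005792)/(8.301200) = 2.845807
w_1 = 2.845807: f = 10.345867, f' = 25.665858 → w_2 = 2.845807 - (10.345867)/(25.665858) = 2.442709
w_2 = 2.442709: f = 1.321733, f' = 19.270481 → w_3 = 2.442709 - (1.321733)/(19.270481) = 2.374120

2.37412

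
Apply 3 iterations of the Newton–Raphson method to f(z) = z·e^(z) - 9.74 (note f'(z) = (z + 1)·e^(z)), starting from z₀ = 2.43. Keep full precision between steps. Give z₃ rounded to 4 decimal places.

1.7297

Newton update: z ← z − f(z)/f'(z).
z_0 = 2.430000: f = 17.862083, f' = 38.960966 → z_1 = 2.430000 - (17.862083)/(38.960966) = 1.971539
z_1 = 1.971539: f = 4.419042, f' = 21.340763 → z_2 = 1.971539 - (4.419042)/(21.340763) = 1.764469
z_2 = 1.764469: f = 0.561794, f' = 16.140262 → z_3 = 1.764469 - (0.561794)/(16.140262) = 1.729662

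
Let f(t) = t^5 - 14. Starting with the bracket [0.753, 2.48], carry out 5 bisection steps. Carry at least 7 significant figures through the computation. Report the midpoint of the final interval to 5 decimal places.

1.69745

f(0.753000) = -13.757911, f(2.480000) = 79.812002 (opposite signs)
step 1: m = 1.616500, f(m) = -2.962301 < 0 → root in [1.616500, 2.480000]
step 2: m = 2.048250, f(m) = 22.050793 > 0 → root in [1.616500, 2.048250]
step 3: m = 1.832375, f(m) = 6.657216 > 0 → root in [1.616500, 1.832375]
step 4: m = 1.724438, f(m) = 1.248857 > 0 → root in [1.616500, 1.724438]
step 5: m = 1.670469, f(m) = -0.992562 < 0 → root in [1.670469, 1.724438]
Midpoint of [1.670469, 1.724438] = 1.697453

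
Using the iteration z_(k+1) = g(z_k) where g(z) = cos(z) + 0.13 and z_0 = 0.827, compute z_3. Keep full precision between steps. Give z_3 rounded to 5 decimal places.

z_1 = g(0.827000) = 0.807087
z_2 = g(0.807087) = 0.821606
z_3 = g(0.821606) = 0.811046

0.81105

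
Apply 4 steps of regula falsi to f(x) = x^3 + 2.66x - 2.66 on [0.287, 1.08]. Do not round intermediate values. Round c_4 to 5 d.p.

f(0.287000) = -1.872940, f(1.080000) = 1.472512
step 1: c = 0.730958, f(c) = -0.325100 < 0 → new bracket [0.730958, 1.080000]
step 2: c = 0.794083, f(c) = -0.047017 < 0 → new bracket [0.794083, 1.080000]
step 3: c = 0.802930, f(c) = -0.006562 < 0 → new bracket [0.802930, 1.080000]
step 4: c = 0.804159, f(c) = -0.000911 < 0 → new bracket [0.804159, 1.080000]

0.80416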